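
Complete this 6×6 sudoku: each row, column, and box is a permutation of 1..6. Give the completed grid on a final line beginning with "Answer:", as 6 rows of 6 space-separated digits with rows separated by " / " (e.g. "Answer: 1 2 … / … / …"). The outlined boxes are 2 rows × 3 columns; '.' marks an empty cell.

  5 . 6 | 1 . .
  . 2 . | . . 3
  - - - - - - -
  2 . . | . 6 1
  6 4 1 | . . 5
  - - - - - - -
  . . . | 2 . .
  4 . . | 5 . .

Step 1. [r5c1∈{1,3}] across col 1, 3 lands solely at r5c1, so r5c1=3.
Step 2. [r3c3∈{3,5}] in col 3, 3 fits only at r3c3. So r3c3=3.
Step 3. [r1c6∈{2,4}] r1c6 is the only open cell in col 6 admitting 2 ⇒ r1c6=2.
Step 4. [r1c5∈{4}] nothing but 4 survives at r1c5 ⇒ r1c5=4.
Step 5. [r5c5∈{1}] r5c5 is down to just 1, so r5c5=1.
Step 6. [r6c6∈{6}] r6c6 is down to just 6. So r6c6=6.
Step 7. [r6c5∈{3}] nothing but 3 survives at r6c5 ⇒ r6c5=3.
Step 8. [r5c2∈{5,6}] row 5 places 6 nowhere but r5c2 ⇒ r5c2=6.
Step 9. [r2c4∈{6}] r2c4 is down to just 6 ⇒ r2c4=6.
Step 10. [r3c2∈{5}] r3c2's peers cover all but 5 ⇒ r3c2=5.
Step 11. [r2c1∈{1}] r2c1's peers cover all but 1. So r2c1=1.
Step 12. [r6c3∈{2}] r6c3's peers cover all but 2, so r6c3=2.
Step 13. [r3c4∈{4}] r3c4's peers cover all but 4, so r3c4=4.
Step 14. [r6c2∈{1}] r6c2's peers cover all but 1. So r6c2=1.
Step 15. [r2c3∈{4}] r2c3 is down to just 4 ⇒ r2c3=4.
Step 16. [r4c5∈{2}] r4c5's peers cover all but 2. So r4c5=2.
Step 17. [r5c6∈{4}] r5c6 is down to just 4, so r5c6=4.
Step 18. [r1c2∈{3}] nothing but 3 survives at r1c2, so r1c2=3.
Step 19. [r2c5∈{5}] only 5 remains possible at r2c5, so r2c5=5.
Step 20. [r5c3∈{5}] r5c3 is down to just 5, so r5c3=5.
Step 21. [r4c4∈{3}] r4c4 has the single candidate 3 ⇒ r4c4=3.

Answer: 5 3 6 1 4 2 / 1 2 4 6 5 3 / 2 5 3 4 6 1 / 6 4 1 3 2 5 / 3 6 5 2 1 4 / 4 1 2 5 3 6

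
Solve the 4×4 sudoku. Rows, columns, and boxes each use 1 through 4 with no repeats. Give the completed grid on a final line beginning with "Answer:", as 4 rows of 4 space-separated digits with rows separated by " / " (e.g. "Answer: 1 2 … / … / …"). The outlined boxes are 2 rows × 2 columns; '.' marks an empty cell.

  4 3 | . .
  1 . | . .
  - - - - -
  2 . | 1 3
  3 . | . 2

Step 1. [r2c3∈{2,3,4}] across row 2, 3 lands solely at r2c3. So r2c3=3.
Step 2. [r4c3∈{4}] r4c3's peers cover all but 4. So r4c3=4.
Step 3. [r2c4∈{4}] r2c4's peers cover all but 4 ⇒ r2c4=4.
Step 4. [r4c2∈{1}] nothing but 1 survives at r4c2 ⇒ r4c2=1.
Step 5. [r2c2∈{2}] only 2 remains possible at r2c2. So r2c2=2.
Step 6. [r1c4∈{1}] r1c4's peers cover all but 1 ⇒ r1c4=1.
Step 7. [r1c3∈{2}] r1c3 has the single candidate 2, so r1c3=2.
Step 8. [r3c2∈{4}] r3c2 has the single candidate 4 ⇒ r3c2=4.

Answer: 4 3 2 1 / 1 2 3 4 / 2 4 1 3 / 3 1 4 2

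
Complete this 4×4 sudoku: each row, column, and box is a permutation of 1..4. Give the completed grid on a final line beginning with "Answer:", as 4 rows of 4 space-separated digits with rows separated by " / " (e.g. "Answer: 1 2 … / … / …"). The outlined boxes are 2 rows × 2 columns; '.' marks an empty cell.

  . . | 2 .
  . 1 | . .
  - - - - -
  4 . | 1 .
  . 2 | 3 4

Step 1. [r1c1∈{3}] only 3 remains possible at r1c1 ⇒ r1c1=3.
Step 2. [r2c4∈{3}] only 3 remains possible at r2c4 ⇒ r2c4=3.
Step 3. [r3c4∈{2}] only 2 remains possible at r3c4 ⇒ r3c4=2.
Step 4. [r3c2∈{3}] nothing but 3 survives at r3c2. So r3c2=3.
Step 5. [r2c1∈{2}] nothing but 2 survives at r2c1, so r2c1=2.
Step 6. [r1c4∈{1}] only 1 remains possible at r1c4, so r1c4=1.
Step 7. [r2c3∈{4}] nothing but 4 survives at r2c3. So r2c3=4.
Step 8. [r4c1∈{1}] r4c1 is down to just 1, so r4c1=1.
Step 9. [r1c2∈{4}] r1c2 is down to just 4, so r1c2=4.

Answer: 3 4 2 1 / 2 1 4 3 / 4 3 1 2 / 1 2 3 4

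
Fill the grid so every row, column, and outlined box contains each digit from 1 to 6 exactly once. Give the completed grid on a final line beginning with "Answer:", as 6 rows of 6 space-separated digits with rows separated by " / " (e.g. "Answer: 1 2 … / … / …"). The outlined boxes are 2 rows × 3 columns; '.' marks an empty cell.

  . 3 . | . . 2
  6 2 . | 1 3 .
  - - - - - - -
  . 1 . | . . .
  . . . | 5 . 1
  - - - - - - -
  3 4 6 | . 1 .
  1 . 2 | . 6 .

Step 1. [r1c5∈{4,5}] across col 5, 5 lands solely at r1c5 ⇒ r1c5=5.
Step 2. [r1c1∈{4}] r1c1 has the single candidate 4, so r1c1=4.
Step 3. [r3c6∈{3,4,6}] 6 has one home in col 6: r3c6. So r3c6=6.
Step 4. [r3c4∈{2,3,4}] r3c4 is the only open cell in box 4 admitting 3 ⇒ r3c4=3.
Step 5. [r6c6∈{3,4,5}] row 6 places 3 nowhere but r6c6, so r6c6=3.
Step 6. [r4c1∈{2}] r4c1 has the single candidate 2, so r4c1=2.
Step 7. [r4c5∈{4}] r4c5 is down to just 4 ⇒ r4c5=4.
Step 8. [r3c3∈{4,5}] across row 3, 4 lands solely at r3c3, so r3c3=4.
Step 9. [r3c1∈{5}] r3c1 is down to just 5 ⇒ r3c1=5.
Step 10. [r2c3∈{5}] r2c3 has the single candidate 5. So r2c3=5.
Step 11. [r5c4∈{2}] r5c4 is down to just 2, so r5c4=2.
Step 12. [r4c2∈{6}] nothing but 6 survives at r4c2, so r4c2=6.
Step 13. [r2c6∈{4}] nothing but 4 survives at r2c6, so r2c6=4.
Step 14. [r4c3∈{3}] nothing but 3 survives at r4c3 ⇒ r4c3=3.
Step 15. [r1c3∈{1}] only 1 remains possible at r1c3. So r1c3=1.
Step 16. [r6c4∈{4}] nothing but 4 survives at r6c4, so r6c4=4.
Step 17. [r5c6∈{5}] nothing but 5 survives at r5c6. So r5c6=5.
Step 18. [r3c5∈{2}] only 2 remains possible at r3c5 ⇒ r3c5=2.
Step 19. [r6c2∈{5}] r6c2 is down to just 5 ⇒ r6c2=5.
Step 20. [r1c4∈{6}] r1c4's peers cover all but 6, so r1c4=6.

Answer: 4 3 1 6 5 2 / 6 2 5 1 3 4 / 5 1 4 3 2 6 / 2 6 3 5 4 1 / 3 4 6 2 1 5 / 1 5 2 4 6 3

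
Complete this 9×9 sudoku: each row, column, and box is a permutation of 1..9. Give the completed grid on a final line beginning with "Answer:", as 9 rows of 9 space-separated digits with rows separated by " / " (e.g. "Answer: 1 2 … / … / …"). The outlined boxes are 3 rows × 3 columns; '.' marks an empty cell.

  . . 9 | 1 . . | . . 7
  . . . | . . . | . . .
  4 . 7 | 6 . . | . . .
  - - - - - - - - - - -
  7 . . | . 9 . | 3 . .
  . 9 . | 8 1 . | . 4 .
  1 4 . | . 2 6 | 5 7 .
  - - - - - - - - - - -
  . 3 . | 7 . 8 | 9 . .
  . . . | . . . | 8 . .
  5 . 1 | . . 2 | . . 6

Step 1. [r2c4∈{2,3,4,5,9}] r2c4 is the only open cell in col 4 admitting 2, so r2c4=2.
Step 2. [r5c9∈{2}] r5c9 has the single candidate 2, so r5c9=2.
Step 3. [r9c8∈{3}] nothing but 3 survives at r9c8, so r9c8=3.
Step 4. [r9c5∈{4}] r9c5 has the single candidate 4 ⇒ r9c5=4.
Step 5. [r8c6∈{1,3,5,9}] in col 6, 1 fits only at r8c6, so r8c6=1.
Step 6. [r9c2∈{7,8}] row 9 places 8 nowhere but r9c2 ⇒ r9c2=8.
Step 7. [r5c7∈{6}] r5c7's peers cover all but 6, so r5c7=6.
Step 8. [r5c1∈{3}] r5c1's peers cover all but 3, so r5c1=3.
Step 9. [r2c3∈{3,5,6,8}] 3 has one home in col 3: r2c3 ⇒ r2c3=3.
Step 10. [r3c9∈{1,3,5,8,9}] across col 9, 3 lands solely at r3c9, so r3c9=3.
Step 11. [r2c5∈{5,7,8}] col 5 places 7 nowhere but r2c5, so r2c5=7.
Step 12. [r5c3∈{5}] r5c3 has the single candidate 5, so r5c3=5.
Step 13. [r1c6∈{3,4,5}] 3 has one home in col 6: r1c6 ⇒ r1c6=3.
Step 14. [r2c6∈{4,5,9}] r2c6 is the only open cell in box 2 admitting 4, so r2c6=4.
Step 15. [r2c7∈{1}] r2c7 is down to just 1 ⇒ r2c7=1.
Step 16. [r3c7∈{2}] r3c7 is down to just 2. So r3c7=2.
Step 17. [r8c1∈{2,6,9}] in col 1, 9 fits only at r8c1 ⇒ r8c1=9.
Step 18. [r8c5∈{3,5,6}] col 5 places 3 nowhere but r8c5. So r8c5=3.
Step 19. [r8c4∈{5}] r8c4's peers cover all but 5. So r8c4=5.
Step 20. [r8c8∈{2}] r8c8 has the single candidate 2. So r8c8=2.
Step 21. [r8c9∈{4}] only 4 remains possible at r8c9. So r8c9=4.
Step 22. [r8c3∈{6}] r8c3 has the single candidate 6, so r8c3=6.
Step 23. [r4c2∈{2,6}] 6 has one home in row 4: r4c2. So r4c2=6.
Step 24. [r2c2∈{5}] r2c2's peers cover all but 5. So r2c2=5.
Step 25. [r7c9∈{1,5}] col 9 places 5 nowhere but r7c9 ⇒ r7c9=5.
Step 26. [r6c3∈{8}] r6c3 has the single candidate 8. So r6c3=8.
Step 27. [r4c9∈{1,8}] across col 9, 1 lands solely at r4c9 ⇒ r4c9=1.
Step 28. [r2c9∈{8,9}] 8 has one home in col 9: r2c9 ⇒ r2c9=8.
Step 29. [r1c1∈{2,6,8}] across col 1, 8 lands solely at r1c1. So r1c1=8.
Step 30. [r1c5∈{5}] nothing but 5 survives at r1c5. So r1c5=5.
Step 31. [r2c8∈{6,9}] r2c8 is the only open cell in row 2 admitting 9. So r2c8=9.
Step 32. [r7c3∈{2,4}] r7c3 is the only open cell in row 7 admitting 4, so r7c3=4.
Step 33. [r3c6∈{9}] only 9 remains possible at r3c6 ⇒ r3c6=9.
Step 34. [r7c5∈{6}] only 6 remains possible at r7c5 ⇒ r7c5=6.
Step 35. [r7c1∈{2}] r7c1 is down to just 2. So r7c1=2.
Step 36. [r2c1∈{6}] r2c1's peers cover all but 6. So r2c1=6.
Step 37. [r4c3∈{2}] r4c3 is down to just 2 ⇒ r4c3=2.
Step 38. [r3c8∈{5}] r3c8 has the single candidate 5, so r3c8=5.
Step 39. [r1c2∈{2}] r1c2's peers cover all but 2. So r1c2=2.
Step 40. [r1c7∈{4}] r1c7 has the single candidate 4, so r1c7=4.
Step 41. [r9c4∈{9}] r9c4 has the single candidate 9, so r9c4=9.
Step 42. [r4c4∈{4}] nothing but 4 survives at r4c4 ⇒ r4c4=4.
Step 43. [r3c2∈{1}] r3c2 has the single candidate 1, so r3c2=1.
Step 44. [r4c6∈{5}] nothing but 5 survives at r4c6, so r4c6=5.
Step 45. [r8c2∈{7}] r8c2 has the single candidate 7. So r8c2=7.
Step 46. [r4c8∈{8}] nothing but 8 survives at r4c8 ⇒ r4c8=8.
Step 47. [r7c8∈{1}] r7c8 has the single candidate 1 ⇒ r7c8=1.
Step 48. [r6c4∈{3}] r6c4 has the single candidate 3, so r6c4=3.
Step 49. [r6c9∈{9}] r6c9 is down to just 9. So r6c9=9.
Step 50. [r3c5∈{8}] r3c5 has the single candidate 8, so r3c5=8.
Step 51. [r5c6∈{7}] r5c6 has the single candidate 7. So r5c6=7.
Step 52. [r1c8∈{6}] only 6 remains possible at r1c8. So r1c8=6.
Step 53. [r9c7∈{7}] r9c7 has the single candidate 7, so r9c7=7.

Answer: 8 2 9 1 5 3 4 6 7 / 6 5 3 2 7 4 1 9 8 / 4 1 7 6 8 9 2 5 3 / 7 6 2 4 9 5 3 8 1 / 3 9 5 8 1 7 6 4 2 / 1 4 8 3 2 6 5 7 9 / 2 3 4 7 6 8 9 1 5 / 9 7 6 5 3 1 8 2 4 / 5 8 1 9 4 2 7 3 6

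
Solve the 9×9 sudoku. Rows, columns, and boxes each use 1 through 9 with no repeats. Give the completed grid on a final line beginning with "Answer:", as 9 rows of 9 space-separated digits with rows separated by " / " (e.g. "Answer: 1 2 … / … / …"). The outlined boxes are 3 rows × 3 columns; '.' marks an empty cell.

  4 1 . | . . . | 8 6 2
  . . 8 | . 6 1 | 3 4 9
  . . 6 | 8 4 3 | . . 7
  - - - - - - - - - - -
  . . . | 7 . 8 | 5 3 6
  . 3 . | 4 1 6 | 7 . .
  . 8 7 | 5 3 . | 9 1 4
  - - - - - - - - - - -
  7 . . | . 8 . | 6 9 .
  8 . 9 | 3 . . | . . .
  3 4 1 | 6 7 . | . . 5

Step 1. [r6c6∈{2}] r6c6's peers cover all but 2, so r6c6=2.
Step 2. [r5c1∈{2,5,9}] in row 5, 9 fits only at r5c1, so r5c1=9.
Step 3. [r4c2∈{2}] r4c2 is down to just 2, so r4c2=2.
Step 4. [r7c2∈{5}] only 5 remains possible at r7c2 ⇒ r7c2=5.
Step 5. [r8c5∈{2,5}] in col 5, 2 fits only at r8c5. So r8c5=2.
Step 6. [r2c1∈{2,5}] row 2 places 5 nowhere but r2c1, so r2c1=5.
Step 7. [r8c9∈{1}] only 1 remains possible at r8c9 ⇒ r8c9=1.
Step 8. [r1c4∈{9}] only 9 remains possible at r1c4 ⇒ r1c4=9.
Step 9. [r8c6∈{4,5}] r8c6 is the only open cell in row 8 admitting 5, so r8c6=5.
Step 10. [r5c8∈{2,8}] r5c8 is the only open cell in row 5 admitting 2, so r5c8=2.
Step 11. [r2c2∈{7}] r2c2's peers cover all but 7, so r2c2=7.
Step 12. [r1c6∈{7}] r1c6 has the single candidate 7. So r1c6=7.
Step 13. [r7c6∈{4}] nothing but 4 survives at r7c6 ⇒ r7c6=4.
Step 14. [r6c1∈{6}] nothing but 6 survives at r6c1, so r6c1=6.
Step 15. [r3c1∈{2}] r3c1 has the single candidate 2, so r3c1=2.
Step 16. [r5c3∈{5}] nothing but 5 survives at r5c3 ⇒ r5c3=5.
Step 17. [r4c5∈{9}] only 9 remains possible at r4c5. So r4c5=9.
Step 18. [r3c7∈{1}] r3c7 has the single candidate 1 ⇒ r3c7=1.
Step 19. [r9c6∈{9}] nothing but 9 survives at r9c6 ⇒ r9c6=9.
Step 20. [r7c4∈{1}] r7c4 has the single candidate 1. So r7c4=1.
Step 21. [r1c5∈{5}] r1c5's peers cover all but 5. So r1c5=5.
Step 22. [r7c9∈{3}] r7c9 is down to just 3 ⇒ r7c9=3.
Step 23. [r5c9∈{8}] only 8 remains possible at r5c9. So r5c9=8.
Step 24. [r1c3∈{3}] r1c3 is down to just 3. So r1c3=3.
Step 25. [r9c7∈{2}] only 2 remains possible at r9c7 ⇒ r9c7=2.
Step 26. [r4c3∈{4}] r4c3's peers cover all but 4. So r4c3=4.
Step 27. [r7c3∈{2}] only 2 remains possible at r7c3 ⇒ r7c3=2.
Step 28. [r3c2∈{9}] r3c2 has the single candidate 9, so r3c2=9.
Step 29. [r4c1∈{1}] r4c1's peers cover all but 1, so r4c1=1.
Step 30. [r2c4∈{2}] only 2 remains possible at r2c4. So r2c4=2.
Step 31. [r9c8∈{8}] r9c8's peers cover all but 8 ⇒ r9c8=8.
Step 32. [r8c2∈{6}] r8c2 has the single candidate 6. So r8c2=6.
Step 33. [r3c8∈{5}] r3c8 has the single candidate 5, so r3c8=5.
Step 34. [r8c8∈{7}] r8c8 is down to just 7. So r8c8=7.
Step 35. [r8c7∈{4}] r8c7 is down to just 4, so r8c7=4.

Answer: 4 1 3 9 5 7 8 6 2 / 5 7 8 2 6 1 3 4 9 / 2 9 6 8 4 3 1 5 7 / 1 2 4 7 9 8 5 3 6 / 9 3 5 4 1 6 7 2 8 / 6 8 7 5 3 2 9 1 4 / 7 5 2 1 8 4 6 9 3 / 8 6 9 3 2 5 4 7 1 / 3 4 1 6 7 9 2 8 5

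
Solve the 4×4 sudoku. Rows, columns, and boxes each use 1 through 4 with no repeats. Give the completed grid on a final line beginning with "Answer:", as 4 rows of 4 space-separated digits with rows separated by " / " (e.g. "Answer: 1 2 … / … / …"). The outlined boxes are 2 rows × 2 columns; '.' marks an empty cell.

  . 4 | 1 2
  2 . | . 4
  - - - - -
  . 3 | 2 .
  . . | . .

Step 1. [r3c4∈{1}] r3c4's peers cover all but 1 ⇒ r3c4=1.
Step 2. [r4c1∈{1,4}] 1 has one home in col 1: r4c1. So r4c1=1.
Step 3. [r4c4∈{3}] r4c4 has the single candidate 3 ⇒ r4c4=3.
Step 4. [r4c2∈{2}] r4c2 has the single candidate 2. So r4c2=2.
Step 5. [r3c1∈{4}] nothing but 4 survives at r3c1 ⇒ r3c1=4.
Step 6. [r2c3∈{3}] r2c3 is down to just 3, so r2c3=3.
Step 7. [r1c1∈{3}] r1c1's peers cover all but 3 ⇒ r1c1=3.
Step 8. [r2c2∈{1}] r2c2 has the single candidate 1 ⇒ r2c2=1.
Step 9. [r4c3∈{4}] only 4 remains possible at r4c3 ⇒ r4c3=4.

Answer: 3 4 1 2 / 2 1 3 4 / 4 3 2 1 / 1 2 4 3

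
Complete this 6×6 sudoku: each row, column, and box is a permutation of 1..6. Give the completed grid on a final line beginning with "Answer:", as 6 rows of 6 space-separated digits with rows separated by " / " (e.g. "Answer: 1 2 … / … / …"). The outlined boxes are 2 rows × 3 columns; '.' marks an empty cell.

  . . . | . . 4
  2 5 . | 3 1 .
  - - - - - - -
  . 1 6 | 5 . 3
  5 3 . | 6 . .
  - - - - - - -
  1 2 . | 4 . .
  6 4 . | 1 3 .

Step 1. [r3c5∈{2,4}] 2 has one home in row 3: r3c5, so r3c5=2.
Step 2. [r6c3∈{5}] nothing but 5 survives at r6c3 ⇒ r6c3=5.
Step 3. [r2c6∈{6}] r2c6 is down to just 6. So r2c6=6.
Step 4. [r4c5∈{4}] r4c5's peers cover all but 4. So r4c5=4.
Step 5. [r5c6∈{5}] nothing but 5 survives at r5c6, so r5c6=5.
Step 6. [r1c3∈{1,3}] 1 has one home in row 1: r1c3 ⇒ r1c3=1.
Step 7. [r4c6∈{1}] only 1 remains possible at r4c6. So r4c6=1.
Step 8. [r2c3∈{4}] nothing but 4 survives at r2c3, so r2c3=4.
Step 9. [r6c6∈{2}] r6c6's peers cover all but 2. So r6c6=2.
Step 10. [r1c5∈{5}] r1c5 is down to just 5 ⇒ r1c5=5.
Step 11. [r4c3∈{2}] nothing but 2 survives at r4c3, so r4c3=2.
Step 12. [r3c1∈{4}] r3c1's peers cover all but 4 ⇒ r3c1=4.
Step 13. [r5c5∈{6}] r5c5 is down to just 6. So r5c5=6.
Step 14. [r1c2∈{6}] r1c2 has the single candidate 6. So r1c2=6.
Step 15. [r1c1∈{3}] r1c1 is down to just 3, so r1c1=3.
Step 16. [r1c4∈{2}] nothing but 2 survives at r1c4. So r1c4=2.
Step 17. [r5c3∈{3}] nothing but 3 survives at r5c3, so r5c3=3.

Answer: 3 6 1 2 5 4 / 2 5 4 3 1 6 / 4 1 6 5 2 3 / 5 3 2 6 4 1 / 1 2 3 4 6 5 / 6 4 5 1 3 2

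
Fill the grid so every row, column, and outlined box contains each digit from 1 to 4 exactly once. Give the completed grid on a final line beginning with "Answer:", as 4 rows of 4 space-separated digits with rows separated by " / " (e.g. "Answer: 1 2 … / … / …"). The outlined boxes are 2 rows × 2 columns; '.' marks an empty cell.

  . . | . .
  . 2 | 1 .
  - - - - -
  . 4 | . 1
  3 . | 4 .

Step 1. [r2c4∈{3,4}] row 2 places 3 nowhere but r2c4 ⇒ r2c4=3.
Step 2. [r4c4∈{2}] nothing but 2 survives at r4c4. So r4c4=2.
Step 3. [r1c1∈{1,4}] across col 1, 1 lands solely at r1c1 ⇒ r1c1=1.
Step 4. [r1c4∈{4}] r1c4 has the single candidate 4 ⇒ r1c4=4.
Step 5. [r3c1∈{2}] nothing but 2 survives at r3c1, so r3c1=2.
Step 6. [r1c3∈{2}] nothing but 2 survives at r1c3, so r1c3=2.
Step 7. [r3c3∈{3}] r3c3's peers cover all but 3 ⇒ r3c3=3.
Step 8. [r2c1∈{4}] only 4 remains possible at r2c1. So r2c1=4.
Step 9. [r4c2∈{1}] r4c2 has the single candidate 1 ⇒ r4c2=1.
Step 10. [r1c2∈{3}] r1c2 is down to just 3 ⇒ r1c2=3.

Answer: 1 3 2 4 / 4 2 1 3 / 2 4 3 1 / 3 1 4 2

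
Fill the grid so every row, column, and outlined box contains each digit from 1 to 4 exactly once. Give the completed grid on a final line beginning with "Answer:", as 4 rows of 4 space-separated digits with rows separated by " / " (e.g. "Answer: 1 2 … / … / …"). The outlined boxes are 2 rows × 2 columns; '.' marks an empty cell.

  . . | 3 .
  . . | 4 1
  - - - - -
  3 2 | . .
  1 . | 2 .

Step 1. [r4c2∈{4}] nothing but 4 survives at r4c2, so r4c2=4.
Step 2. [r2c1∈{2}] only 2 remains possible at r2c1, so r2c1=2.
Step 3. [r4c4∈{3}] only 3 remains possible at r4c4, so r4c4=3.
Step 4. [r1c2∈{1}] r1c2 has the single candidate 1 ⇒ r1c2=1.
Step 5. [r1c4∈{2}] r1c4's peers cover all but 2 ⇒ r1c4=2.
Step 6. [r2c2∈{3}] r2c2 is down to just 3, so r2c2=3.
Step 7. [r3c4∈{4}] r3c4 has the single candidate 4 ⇒ r3c4=4.
Step 8. [r1c1∈{4}] r1c1's peers cover all but 4. So r1c1=4.
Step 9. [r3c3∈{1}] r3c3 has the single candidate 1. So r3c3=1.

Answer: 4 1 3 2 / 2 3 4 1 / 3 2 1 4 / 1 4 2 3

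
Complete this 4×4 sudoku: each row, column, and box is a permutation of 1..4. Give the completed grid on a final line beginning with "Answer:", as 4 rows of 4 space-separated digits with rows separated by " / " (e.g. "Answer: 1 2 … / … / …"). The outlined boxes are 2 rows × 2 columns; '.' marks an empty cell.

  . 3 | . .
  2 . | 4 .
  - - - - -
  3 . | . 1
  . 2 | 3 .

Step 1. [r4c1∈{1,4}] across row 4, 1 lands solely at r4c1 ⇒ r4c1=1.
Step 2. [r1c3∈{1,2}] across row 1, 1 lands solely at r1c3 ⇒ r1c3=1.
Step 3. [r2c4∈{3}] r2c4's peers cover all but 3 ⇒ r2c4=3.
Step 4. [r4c4∈{4}] only 4 remains possible at r4c4 ⇒ r4c4=4.
Step 5. [r3c2∈{4}] r3c2 has the single candidate 4 ⇒ r3c2=4.
Step 6. [r2c2∈{1}] r2c2 has the single candidate 1, so r2c2=1.
Step 7. [r1c4∈{2}] r1c4 has the single candidate 2. So r1c4=2.
Step 8. [r3c3∈{2}] r3c3 is down to just 2. So r3c3=2.
Step 9. [r1c1∈{4}] nothing but 4 survives at r1c1 ⇒ r1c1=4.

Answer: 4 3 1 2 / 2 1 4 3 / 3 4 2 1 / 1 2 3 4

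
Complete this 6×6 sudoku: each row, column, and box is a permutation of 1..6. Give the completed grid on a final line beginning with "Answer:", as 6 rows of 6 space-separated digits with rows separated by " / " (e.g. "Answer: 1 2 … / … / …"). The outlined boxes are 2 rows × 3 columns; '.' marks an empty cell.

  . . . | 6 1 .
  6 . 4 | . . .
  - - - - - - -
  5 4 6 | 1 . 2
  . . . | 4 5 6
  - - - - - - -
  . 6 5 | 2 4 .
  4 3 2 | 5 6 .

Step 1. [r2c4∈{3}] r2c4 has the single candidate 3. So r2c4=3.
Step 2. [r2c2∈{1,2,5}] row 2 places 1 nowhere but r2c2. So r2c2=1.
Step 3. [r1c2∈{2,5}] across col 2, 5 lands solely at r1c2 ⇒ r1c2=5.
Step 4. [r1c3∈{3}] only 3 remains possible at r1c3 ⇒ r1c3=3.
Step 5. [r5c1∈{1}] nothing but 1 survives at r5c1. So r5c1=1.
Step 6. [r4c1∈{2,3}] r4c1 is the only open cell in row 4 admitting 3. So r4c1=3.
Step 7. [r1c6∈{4}] r1c6's peers cover all but 4, so r1c6=4.
Step 8. [r2c6∈{5}] r2c6's peers cover all but 5, so r2c6=5.
Step 9. [r4c3∈{1}] only 1 remains possible at r4c3, so r4c3=1.
Step 10. [r3c5∈{3}] r3c5's peers cover all but 3 ⇒ r3c5=3.
Step 11. [r1c1∈{2}] r1c1's peers cover all but 2. So r1c1=2.
Step 12. [r6c6∈{1}] nothing but 1 survives at r6c6, so r6c6=1.
Step 13. [r2c5∈{2}] nothing but 2 survives at r2c5. So r2c5=2.
Step 14. [r5c6∈{3}] r5c6 is down to just 3 ⇒ r5c6=3.
Step 15. [r4c2∈{2}] r4c2's peers cover all but 2. So r4c2=2.

Answer: 2 5 3 6 1 4 / 6 1 4 3 2 5 / 5 4 6 1 3 2 / 3 2 1 4 5 6 / 1 6 5 2 4 3 / 4 3 2 5 6 1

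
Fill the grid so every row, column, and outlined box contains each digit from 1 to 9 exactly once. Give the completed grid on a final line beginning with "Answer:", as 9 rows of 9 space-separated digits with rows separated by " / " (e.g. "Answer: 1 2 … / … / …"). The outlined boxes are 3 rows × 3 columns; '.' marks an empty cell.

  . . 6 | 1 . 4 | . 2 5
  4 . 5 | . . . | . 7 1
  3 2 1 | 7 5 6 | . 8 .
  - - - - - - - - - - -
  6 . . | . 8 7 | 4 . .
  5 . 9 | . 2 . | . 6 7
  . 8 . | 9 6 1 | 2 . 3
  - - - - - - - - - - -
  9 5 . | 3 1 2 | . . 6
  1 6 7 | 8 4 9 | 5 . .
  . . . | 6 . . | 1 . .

Step 1. [r9c9∈{2,4,8,9}] 8 has one home in col 9: r9c9. So r9c9=8.
Step 2. [r3c7∈{9}] r3c7's peers cover all but 9 ⇒ r3c7=9.
Step 3. [r9c8∈{3,4,9}] 9 has one home in row 9: r9c8. So r9c8=9.
Step 4. [r6c3∈{4}] r6c3 is down to just 4 ⇒ r6c3=4.
Step 5. [r4c8∈{1,5}] col 8 places 1 nowhere but r4c8 ⇒ r4c8=1.
Step 6. [r4c2∈{3}] r4c2's peers cover all but 3 ⇒ r4c2=3.
Step 7. [r1c7∈{3}] only 3 remains possible at r1c7 ⇒ r1c7=3.
Step 8. [r2c5∈{3,9}] r2c5 is the only open cell in col 5 admitting 3 ⇒ r2c5=3.
Step 9. [r1c2∈{7,9}] col 2 places 7 nowhere but r1c2 ⇒ r1c2=7.
Step 10. [r9c1∈{2}] r9c1 is down to just 2 ⇒ r9c1=2.
Step 11. [r8c8∈{3}] only 3 remains possible at r8c8. So r8c8=3.
Step 12. [r8c9∈{2}] nothing but 2 survives at r8c9, so r8c9=2.
Step 13. [r6c1∈{7}] only 7 remains possible at r6c1, so r6c1=7.
Step 14. [r7c8∈{4}] only 4 remains possible at r7c8. So r7c8=4.
Step 15. [r2c2∈{9}] r2c2 has the single candidate 9 ⇒ r2c2=9.
Step 16. [r5c6∈{3}] r5c6's peers cover all but 3 ⇒ r5c6=3.
Step 17. [r7c7∈{7}] only 7 remains possible at r7c7, so r7c7=7.
Step 18. [r7c3∈{8}] nothing but 8 survives at r7c3. So r7c3=8.
Step 19. [r5c4∈{4}] r5c4 has the single candidate 4, so r5c4=4.
Step 20. [r5c2∈{1}] nothing but 1 survives at r5c2, so r5c2=1.
Step 21. [r2c4∈{2}] only 2 remains possible at r2c4 ⇒ r2c4=2.
Step 22. [r5c7∈{8}] nothing but 8 survives at r5c7, so r5c7=8.
Step 23. [r9c6∈{5}] r9c6 has the single candidate 5 ⇒ r9c6=5.
Step 24. [r1c5∈{9}] r1c5 is down to just 9. So r1c5=9.
Step 25. [r6c8∈{5}] r6c8 has the single candidate 5 ⇒ r6c8=5.
Step 26. [r9c2∈{4}] r9c2's peers cover all but 4 ⇒ r9c2=4.
Step 27. [r9c5∈{7}] only 7 remains possible at r9c5 ⇒ r9c5=7.
Step 28. [r3c9∈{4}] r3c9 is down to just 4. So r3c9=4.
Step 29. [r4c9∈{9}] r4c9's peers cover all but 9 ⇒ r4c9=9.
Step 30. [r4c3∈{2}] r4c3's peers cover all but 2 ⇒ r4c3=2.
Step 31. [r2c7∈{6}] only 6 remains possible at r2c7. So r2c7=6.
Step 32. [r4c4∈{5}] r4c4 is down to just 5 ⇒ r4c4=5.
Step 33. [r2c6∈{8}] nothing but 8 survives at r2c6. So r2c6=8.
Step 34. [r9c3∈{3}] r9c3's peers cover all but 3 ⇒ r9c3=3.
Step 35. [r1c1∈{8}] nothing but 8 survives at r1c1, so r1c1=8.

Answer: 8 7 6 1 9 4 3 2 5 / 4 9 5 2 3 8 6 7 1 / 3 2 1 7 5 6 9 8 4 / 6 3 2 5 8 7 4 1 9 / 5 1 9 4 2 3 8 6 7 / 7 8 4 9 6 1 2 5 3 / 9 5 8 3 1 2 7 4 6 / 1 6 7 8 4 9 5 3 2 / 2 4 3 6 7 5 1 9 8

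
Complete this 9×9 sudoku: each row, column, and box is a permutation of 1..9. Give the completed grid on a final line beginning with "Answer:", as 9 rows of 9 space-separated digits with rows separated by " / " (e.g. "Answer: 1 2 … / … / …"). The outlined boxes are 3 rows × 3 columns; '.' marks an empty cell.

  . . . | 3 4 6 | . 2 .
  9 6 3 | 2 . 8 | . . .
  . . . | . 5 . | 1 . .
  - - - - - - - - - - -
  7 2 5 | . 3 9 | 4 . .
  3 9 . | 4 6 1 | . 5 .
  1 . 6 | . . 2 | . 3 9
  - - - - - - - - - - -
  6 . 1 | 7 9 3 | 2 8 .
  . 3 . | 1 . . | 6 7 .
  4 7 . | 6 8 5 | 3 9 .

Step 1. [r5c3∈{8}] r5c3 is down to just 8 ⇒ r5c3=8.
Step 2. [r3c3∈{2,4,7}] 4 has one home in col 3: r3c3, so r3c3=4.
Step 3. [r3c2∈{8}] nothing but 8 survives at r3c2, so r3c2=8.
Step 4. [r5c7∈{7}] r5c7 is down to just 7, so r5c7=7.
Step 5. [r1c1∈{5}] r1c1 is down to just 5. So r1c1=5.
Step 6. [r6c7∈{8}] r6c7 is down to just 8. So r6c7=8.
Step 7. [r7c9∈{4,5}] across row 7, 4 lands solely at r7c9. So r7c9=4.
Step 8. [r9c3∈{2}] nothing but 2 survives at r9c3 ⇒ r9c3=2.
Step 9. [r3c6∈{7}] nothing but 7 survives at r3c6, so r3c6=7.
Step 10. [r2c9∈{5,7}] 7 has one home in row 2: r2c9 ⇒ r2c9=7.
Step 11. [r3c8∈{6}] r3c8 is down to just 6, so r3c8=6.
Step 12. [r4c8∈{1}] nothing but 1 survives at r4c8. So r4c8=1.
Step 13. [r6c2∈{4}] r6c2 has the single candidate 4. So r6c2=4.
Step 14. [r3c9∈{3}] r3c9 is down to just 3 ⇒ r3c9=3.
Step 15. [r2c8∈{4}] nothing but 4 survives at r2c8. So r2c8=4.
Step 16. [r3c1∈{2}] r3c1 is down to just 2, so r3c1=2.
Step 17. [r1c9∈{8}] r1c9's peers cover all but 8 ⇒ r1c9=8.
Step 18. [r1c3∈{7}] nothing but 7 survives at r1c3 ⇒ r1c3=7.
Step 19. [r1c7∈{9}] r1c7's peers cover all but 9 ⇒ r1c7=9.
Step 20. [r9c9∈{1}] only 1 remains possible at r9c9 ⇒ r9c9=1.
Step 21. [r8c5∈{2}] r8c5 has the single candidate 2, so r8c5=2.
Step 22. [r1c2∈{1}] r1c2 is down to just 1. So r1c2=1.
Step 23. [r8c3∈{9}] nothing but 9 survives at r8c3 ⇒ r8c3=9.
Step 24. [r2c5∈{1}] r2c5's peers cover all but 1 ⇒ r2c5=1.
Step 25. [r3c4∈{9}] r3c4's peers cover all but 9. So r3c4=9.
Step 26. [r5c9∈{2}] r5c9 is down to just 2, so r5c9=2.
Step 27. [r8c6∈{4}] r8c6 is down to just 4. So r8c6=4.
Step 28. [r6c5∈{7}] r6c5 has the single candidate 7. So r6c5=7.
Step 29. [r8c1∈{8}] r8c1 has the single candidate 8. So r8c1=8.
Step 30. [r2c7∈{5}] r2c7 is down to just 5. So r2c7=5.
Step 31. [r7c2∈{5}] only 5 remains possible at r7c2 ⇒ r7c2=5.
Step 32. [r4c9∈{6}] r4c9's peers cover all but 6. So r4c9=6.
Step 33. [r4c4∈{8}] r4c4 has the single candidate 8, so r4c4=8.
Step 34. [r8c9∈{5}] only 5 remains possible at r8c9, so r8c9=5.
Step 35. [r6c4∈{5}] nothing but 5 survives at r6c4 ⇒ r6c4=5.

Answer: 5 1 7 3 4 6 9 2 8 / 9 6 3 2 1 8 5 4 7 / 2 8 4 9 5 7 1 6 3 / 7 2 5 8 3 9 4 1 6 / 3 9 8 4 6 1 7 5 2 / 1 4 6 5 7 2 8 3 9 / 6 5 1 7 9 3 2 8 4 / 8 3 9 1 2 4 6 7 5 / 4 7 2 6 8 5 3 9 1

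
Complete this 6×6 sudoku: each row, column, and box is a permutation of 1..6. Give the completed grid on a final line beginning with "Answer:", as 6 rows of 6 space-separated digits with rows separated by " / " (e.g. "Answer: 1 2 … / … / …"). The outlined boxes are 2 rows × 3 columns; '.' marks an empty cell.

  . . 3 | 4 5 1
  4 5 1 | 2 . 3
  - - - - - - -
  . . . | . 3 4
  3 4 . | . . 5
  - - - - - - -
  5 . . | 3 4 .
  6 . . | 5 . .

Step 1. [r5c3∈{2}] r5c3 is down to just 2 ⇒ r5c3=2.
Step 2. [r4c3∈{6}] r4c3 is down to just 6. So r4c3=6.
Step 3. [r6c5∈{1,2}] r6c5 is the only open cell in box 6 admitting 1. So r6c5=1.
Step 4. [r3c1∈{1,2}] across col 1, 1 lands solely at r3c1. So r3c1=1.
Step 5. [r3c2∈{2}] nothing but 2 survives at r3c2, so r3c2=2.
Step 6. [r2c5∈{6}] only 6 remains possible at r2c5, so r2c5=6.
Step 7. [r6c6∈{2}] nothing but 2 survives at r6c6. So r6c6=2.
Step 8. [r6c3∈{4}] only 4 remains possible at r6c3, so r6c3=4.
Step 9. [r6c2∈{3}] nothing but 3 survives at r6c2. So r6c2=3.
Step 10. [r3c4∈{6}] r3c4's peers cover all but 6, so r3c4=6.
Step 11. [r1c1∈{2}] r1c1 has the single candidate 2 ⇒ r1c1=2.
Step 12. [r1c2∈{6}] r1c2 is down to just 6, so r1c2=6.
Step 13. [r4c5∈{2}] r4c5 has the single candidate 2. So r4c5=2.
Step 14. [r5c2∈{1}] r5c2 has the single candidate 1, so r5c2=1.
Step 15. [r5c6∈{6}] nothing but 6 survives at r5c6. So r5c6=6.
Step 16. [r4c4∈{1}] nothing but 1 survives at r4c4 ⇒ r4c4=1.
Step 17. [r3c3∈{5}] r3c3 is down to just 5. So r3c3=5.

Answer: 2 6 3 4 5 1 / 4 5 1 2 6 3 / 1 2 5 6 3 4 / 3 4 6 1 2 5 / 5 1 2 3 4 6 / 6 3 4 5 1 2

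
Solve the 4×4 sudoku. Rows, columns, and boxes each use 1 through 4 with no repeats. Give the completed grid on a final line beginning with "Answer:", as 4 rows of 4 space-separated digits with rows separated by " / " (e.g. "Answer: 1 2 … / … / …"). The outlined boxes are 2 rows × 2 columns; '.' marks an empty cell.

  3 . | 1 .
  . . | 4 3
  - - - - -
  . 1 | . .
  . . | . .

Step 1. [r4c2∈{2,3,4}] col 2 places 3 nowhere but r4c2 ⇒ r4c2=3.
Step 2. [r4c3∈{2}] r4c3's peers cover all but 2, so r4c3=2.
Step 3. [r2c2∈{2}] r2c2 has the single candidate 2. So r2c2=2.
Step 4. [r3c4∈{4}] nothing but 4 survives at r3c4, so r3c4=4.
Step 5. [r1c2∈{4}] r1c2 is down to just 4 ⇒ r1c2=4.
Step 6. [r4c1∈{4}] r4c1's peers cover all but 4. So r4c1=4.
Step 7. [r3c1∈{2}] r3c1's peers cover all but 2 ⇒ r3c1=2.
Step 8. [r4c4∈{1}] nothing but 1 survives at r4c4, so r4c4=1.
Step 9. [r2c1∈{1}] r2c1 has the single candidate 1, so r2c1=1.
Step 10. [r3c3∈{3}] only 3 remains possible at r3c3 ⇒ r3c3=3.
Step 11. [r1c4∈{2}] r1c4's peers cover all but 2. So r1c4=2.

Answer: 3 4 1 2 / 1 2 4 3 / 2 1 3 4 / 4 3 2 1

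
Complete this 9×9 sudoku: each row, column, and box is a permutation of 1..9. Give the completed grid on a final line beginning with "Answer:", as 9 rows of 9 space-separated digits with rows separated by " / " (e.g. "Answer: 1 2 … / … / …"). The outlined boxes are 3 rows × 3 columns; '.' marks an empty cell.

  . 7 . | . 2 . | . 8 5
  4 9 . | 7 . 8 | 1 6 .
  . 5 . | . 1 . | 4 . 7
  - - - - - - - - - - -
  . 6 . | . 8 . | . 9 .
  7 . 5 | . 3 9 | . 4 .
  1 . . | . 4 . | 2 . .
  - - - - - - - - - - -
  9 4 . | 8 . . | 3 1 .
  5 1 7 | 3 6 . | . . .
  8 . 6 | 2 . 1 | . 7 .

Step 1. [r7c3∈{2}] only 2 remains possible at r7c3, so r7c3=2.
Step 2. [r2c3∈{3}] nothing but 3 survives at r2c3. So r2c3=3.
Step 3. [r5c7∈{6,8}] col 7 places 6 nowhere but r5c7, so r5c7=6.
Step 4. [r6c8∈{3,5}] 5 has one home in col 8: r6c8, so r6c8=5.
Step 5. [r1c7∈{9}] nothing but 9 survives at r1c7. So r1c7=9.
Step 6. [r8c9∈{2,4,8,9}] row 8 places 9 nowhere but r8c9 ⇒ r8c9=9.
Step 7. [r6c4∈{6}] r6c4 is down to just 6. So r6c4=6.
Step 8. [r3c1∈{2,6}] 2 has one home in box 1: r3c1. So r3c1=2.
Step 9. [r1c6∈{3,4,6}] 3 has one home in row 1: r1c6 ⇒ r1c6=3.
Step 10. [r4c4∈{1,5}] 5 has one home in col 4: r4c4 ⇒ r4c4=5.
Step 11. [r7c6∈{5,7}] r7c6 is the only open cell in col 6 admitting 5 ⇒ r7c6=5.
Step 12. [r4c9∈{1,3}] across row 4, 1 lands solely at r4c9, so r4c9=1.
Step 13. [r6c9∈{3,8}] 3 has one home in col 9: r6c9, so r6c9=3.
Step 14. [r6c2∈{8}] r6c2 is down to just 8, so r6c2=8.
Step 15. [r4c6∈{2,7}] 2 has one home in row 4: r4c6. So r4c6=2.
Step 16. [r5c4∈{1}] r5c4 has the single candidate 1. So r5c4=1.
Step 17. [r6c6∈{7}] nothing but 7 survives at r6c6. So r6c6=7.
Step 18. [r2c5∈{5}] nothing but 5 survives at r2c5 ⇒ r2c5=5.
Step 19. [r4c3∈{4}] r4c3's peers cover all but 4 ⇒ r4c3=4.
Step 20. [r1c4∈{4}] only 4 remains possible at r1c4, so r1c4=4.
Step 21. [r9c2∈{3}] only 3 remains possible at r9c2 ⇒ r9c2=3.
Step 22. [r9c7∈{5}] r9c7's peers cover all but 5 ⇒ r9c7=5.
Step 23. [r1c1∈{6}] only 6 remains possible at r1c1 ⇒ r1c1=6.
Step 24. [r3c8∈{3}] r3c8 is down to just 3, so r3c8=3.
Step 25. [r7c5∈{7}] nothing but 7 survives at r7c5. So r7c5=7.
Step 26. [r4c1∈{3}] nothing but 3 survives at r4c1, so r4c1=3.
Step 27. [r8c8∈{2}] r8c8's peers cover all but 2. So r8c8=2.
Step 28. [r1c3∈{1}] r1c3 has the single candidate 1, so r1c3=1.
Step 29. [r4c7∈{7}] r4c7 has the single candidate 7 ⇒ r4c7=7.
Step 30. [r8c6∈{4}] r8c6's peers cover all but 4, so r8c6=4.
Step 31. [r7c9∈{6}] r7c9 has the single candidate 6 ⇒ r7c9=6.
Step 32. [r9c9∈{4}] r9c9 is down to just 4. So r9c9=4.
Step 33. [r2c9∈{2}] nothing but 2 survives at r2c9 ⇒ r2c9=2.
Step 34. [r6c3∈{9}] r6c3 is down to just 9, so r6c3=9.
Step 35. [r9c5∈{9}] nothing but 9 survives at r9c5, so r9c5=9.
Step 36. [r8c7∈{8}] nothing but 8 survives at r8c7 ⇒ r8c7=8.
Step 37. [r5c2∈{2}] only 2 remains possible at r5c2, so r5c2=2.
Step 38. [r3c6∈{6}] only 6 remains possible at r3c6 ⇒ r3c6=6.
Step 39. [r3c4∈{9}] nothing but 9 survives at r3c4 ⇒ r3c4=9.
Step 40. [r3c3∈{8}] only 8 remains possible at r3c3 ⇒ r3c3=8.
Step 41. [r5c9∈{8}] r5c9's peers cover all but 8 ⇒ r5c9=8.

Answer: 6 7 1 4 2 3 9 8 5 / 4 9 3 7 5 8 1 6 2 / 2 5 8 9 1 6 4 3 7 / 3 6 4 5 8 2 7 9 1 / 7 2 5 1 3 9 6 4 8 / 1 8 9 6 4 7 2 5 3 / 9 4 2 8 7 5 3 1 6 / 5 1 7 3 6 4 8 2 9 / 8 3 6 2 9 1 5 7 4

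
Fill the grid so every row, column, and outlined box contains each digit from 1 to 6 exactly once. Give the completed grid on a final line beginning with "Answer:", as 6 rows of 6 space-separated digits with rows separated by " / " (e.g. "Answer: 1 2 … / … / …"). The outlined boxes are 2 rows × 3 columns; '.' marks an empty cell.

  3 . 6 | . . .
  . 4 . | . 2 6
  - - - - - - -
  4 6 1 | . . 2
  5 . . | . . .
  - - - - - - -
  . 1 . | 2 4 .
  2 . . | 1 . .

Step 1. [r2c3∈{5}] nothing but 5 survives at r2c3, so r2c3=5.
Step 2. [r5c6∈{3,5}] across row 5, 5 lands solely at r5c6. So r5c6=5.
Step 3. [r6c6∈{3}] r6c6's peers cover all but 3. So r6c6=3.
Step 4. [r4c2∈{2,3}] 3 has one home in col 2: r4c2. So r4c2=3.
Step 5. [r3c5∈{3,5}] r3c5 is the only open cell in col 5 admitting 3, so r3c5=3.
Step 6. [r1c5∈{1,5}] r1c5 is the only open cell in col 5 admitting 5, so r1c5=5.
Step 7. [r4c4∈{4,6}] r4c4 is the only open cell in col 4 admitting 6. So r4c4=6.
Step 8. [r1c6∈{1,4}] in row 1, 1 fits only at r1c6, so r1c6=1.
Step 9. [r2c4∈{3}] r2c4 is down to just 3, so r2c4=3.
Step 10. [r4c6∈{4}] r4c6 has the single candidate 4, so r4c6=4.
Step 11. [r6c5∈{6}] r6c5 has the single candidate 6, so r6c5=6.
Step 12. [r4c5∈{1}] r4c5's peers cover all but 1, so r4c5=1.
Step 13. [r5c3∈{3}] r5c3's peers cover all but 3, so r5c3=3.
Step 14. [r5c1∈{6}] r5c1's peers cover all but 6, so r5c1=6.
Step 15. [r6c3∈{4}] r6c3 has the single candidate 4. So r6c3=4.
Step 16. [r1c2∈{2}] r1c2 is down to just 2, so r1c2=2.
Step 17. [r1c4∈{4}] only 4 remains possible at r1c4, so r1c4=4.
Step 18. [r3c4∈{5}] only 5 remains possible at r3c4. So r3c4=5.
Step 19. [r6c2∈{5}] r6c2 is down to just 5. So r6c2=5.
Step 20. [r4c3∈{2}] only 2 remains possible at r4c3. So r4c3=2.
Step 21. [r2c1∈{1}] r2c1 has the single candidate 1. So r2c1=1.

Answer: 3 2 6 4 5 1 / 1 4 5 3 2 6 / 4 6 1 5 3 2 / 5 3 2 6 1 4 / 6 1 3 2 4 5 / 2 5 4 1 6 3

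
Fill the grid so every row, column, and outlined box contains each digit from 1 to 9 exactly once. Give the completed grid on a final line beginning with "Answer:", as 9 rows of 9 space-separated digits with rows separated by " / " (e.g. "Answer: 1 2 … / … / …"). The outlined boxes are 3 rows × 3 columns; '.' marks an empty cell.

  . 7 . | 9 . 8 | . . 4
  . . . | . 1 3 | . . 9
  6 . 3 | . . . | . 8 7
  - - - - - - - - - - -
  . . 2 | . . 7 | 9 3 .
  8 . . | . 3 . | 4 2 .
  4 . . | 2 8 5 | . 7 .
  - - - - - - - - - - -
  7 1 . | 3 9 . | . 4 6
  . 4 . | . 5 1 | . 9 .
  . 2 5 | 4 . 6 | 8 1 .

Step 1. [r6c7∈{1,6}] across box 6, 6 lands solely at r6c7. So r6c7=6.
Step 2. [r1c7∈{1,2,3,5}] r1c7 is the only open cell in row 1 admitting 3 ⇒ r1c7=3.
Step 3. [r2c4∈{5,6,7}] across row 2, 7 lands solely at r2c4, so r2c4=7.
Step 4. [r3c2∈{5,9}] across row 3, 9 lands solely at r3c2. So r3c2=9.
Step 5. [r8c9∈{2,3}] in col 9, 2 fits only at r8c9 ⇒ r8c9=2.
Step 6. [r5c3∈{1,6,7,9}] row 5 places 7 nowhere but r5c3 ⇒ r5c3=7.
Step 7. [r6c9∈{1}] only 1 remains possible at r6c9. So r6c9=1.
Step 8. [r1c5∈{2,6}] box 2 places 6 nowhere but r1c5. So r1c5=6.
Step 9. [r1c8∈{5}] r1c8's peers cover all but 5 ⇒ r1c8=5.
Step 10. [r3c5∈{2,4}] across col 5, 2 lands solely at r3c5 ⇒ r3c5=2.
Step 11. [r4c1∈{1,5}] in box 4, 1 fits only at r4c1. So r4c1=1.
Step 12. [r2c1∈{2,5}] r2c1 is the only open cell in col 1 admitting 5, so r2c1=5.
Step 13. [r5c9∈{5}] nothing but 5 survives at r5c9, so r5c9=5.
Step 14. [r7c3∈{8}] only 8 remains possible at r7c3, so r7c3=8.
Step 15. [r4c4∈{6}] r4c4 has the single candidate 6. So r4c4=6.
Step 16. [r9c9∈{3}] r9c9 is down to just 3 ⇒ r9c9=3.
Step 17. [r1c3∈{1}] r1c3's peers cover all but 1, so r1c3=1.
Step 18. [r4c9∈{8}] nothing but 8 survives at r4c9, so r4c9=8.
Step 19. [r2c2∈{8}] only 8 remains possible at r2c2. So r2c2=8.
Step 20. [r2c3∈{4}] nothing but 4 survives at r2c3 ⇒ r2c3=4.
Step 21. [r7c6∈{2}] r7c6's peers cover all but 2 ⇒ r7c6=2.
Step 22. [r8c1∈{3}] r8c1 has the single candidate 3. So r8c1=3.
Step 23. [r5c2∈{6}] r5c2 is down to just 6, so r5c2=6.
Step 24. [r4c5∈{4}] r4c5 is down to just 4, so r4c5=4.
Step 25. [r2c8∈{6}] only 6 remains possible at r2c8 ⇒ r2c8=6.
Step 26. [r7c7∈{5}] r7c7's peers cover all but 5. So r7c7=5.
Step 27. [r3c4∈{5}] r3c4's peers cover all but 5. So r3c4=5.
Step 28. [r9c1∈{9}] r9c1 is down to just 9, so r9c1=9.
Step 29. [r5c4∈{1}] r5c4 is down to just 1, so r5c4=1.
Step 30. [r8c4∈{8}] r8c4 is down to just 8. So r8c4=8.
Step 31. [r5c6∈{9}] only 9 remains possible at r5c6. So r5c6=9.
Step 32. [r1c1∈{2}] r1c1 is down to just 2, so r1c1=2.
Step 33. [r6c2∈{3}] nothing but 3 survives at r6c2, so r6c2=3.
Step 34. [r3c6∈{4}] r3c6 has the single candidate 4, so r3c6=4.
Step 35. [r3c7∈{1}] only 1 remains possible at r3c7 ⇒ r3c7=1.
Step 36. [r8c3∈{6}] r8c3 has the single candidate 6 ⇒ r8c3=6.
Step 37. [r6c3∈{9}] r6c3's peers cover all but 9, so r6c3=9.
Step 38. [r9c5∈{7}] r9c5's peers cover all but 7 ⇒ r9c5=7.
Step 39. [r2c7∈{2}] r2c7 is down to just 2. So r2c7=2.
Step 40. [r8c7∈{7}] only 7 remains possible at r8c7 ⇒ r8c7=7.
Step 41. [r4c2∈{5}] nothing but 5 survives at r4c2. So r4c2=5.

Answer: 2 7 1 9 6 8 3 5 4 / 5 8 4 7 1 3 2 6 9 / 6 9 3 5 2 4 1 8 7 / 1 5 2 6 4 7 9 3 8 / 8 6 7 1 3 9 4 2 5 / 4 3 9 2 8 5 6 7 1 / 7 1 8 3 9 2 5 4 6 / 3 4 6 8 5 1 7 9 2 / 9 2 5 4 7 6 8 1 3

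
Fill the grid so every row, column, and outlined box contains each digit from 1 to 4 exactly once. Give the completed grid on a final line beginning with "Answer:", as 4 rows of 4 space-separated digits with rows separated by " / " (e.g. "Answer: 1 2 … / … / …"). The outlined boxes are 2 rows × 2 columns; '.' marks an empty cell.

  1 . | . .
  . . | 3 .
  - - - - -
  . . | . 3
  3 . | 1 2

Step 1. [r4c2∈{4}] r4c2 is down to just 4 ⇒ r4c2=4.
Step 2. [r2c2∈{2}] nothing but 2 survives at r2c2 ⇒ r2c2=2.
Step 3. [r1c4∈{4}] only 4 remains possible at r1c4. So r1c4=4.
Step 4. [r1c2∈{3}] r1c2 is down to just 3 ⇒ r1c2=3.
Step 5. [r3c3∈{4}] nothing but 4 survives at r3c3 ⇒ r3c3=4.
Step 6. [r3c2∈{1}] r3c2 has the single candidate 1, so r3c2=1.
Step 7. [r3c1∈{2}] nothing but 2 survives at r3c1. So r3c1=2.
Step 8. [r2c4∈{1}] r2c4 has the single candidate 1, so r2c4=1.
Step 9. [r1c3∈{2}] r1c3's peers cover all but 2. So r1c3=2.
Step 10. [r2c1∈{4}] r2c1 is down to just 4. So r2c1=4.

Answer: 1 3 2 4 / 4 2 3 1 / 2 1 4 3 / 3 4 1 2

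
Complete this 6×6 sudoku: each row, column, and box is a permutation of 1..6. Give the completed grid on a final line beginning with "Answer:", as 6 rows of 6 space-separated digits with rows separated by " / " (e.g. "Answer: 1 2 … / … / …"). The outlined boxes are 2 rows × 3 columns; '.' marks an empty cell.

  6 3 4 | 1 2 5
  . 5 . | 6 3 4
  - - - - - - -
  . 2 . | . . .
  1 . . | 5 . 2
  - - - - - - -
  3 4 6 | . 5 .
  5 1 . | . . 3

Step 1. [r4c5∈{4,6}] row 4 places 4 nowhere but r4c5. So r4c5=4.
Step 2. [r6c3∈{2}] nothing but 2 survives at r6c3. So r6c3=2.
Step 3. [r3c5∈{1,6}] r3c5 is the only open cell in col 5 admitting 1, so r3c5=1.
Step 4. [r3c4∈{3}] only 3 remains possible at r3c4. So r3c4=3.
Step 5. [r6c4∈{4}] r6c4 has the single candidate 4, so r6c4=4.
Step 6. [r6c5∈{6}] r6c5 is down to just 6 ⇒ r6c5=6.
Step 7. [r4c3∈{3}] r4c3's peers cover all but 3. So r4c3=3.
Step 8. [r3c1∈{4}] only 4 remains possible at r3c1, so r3c1=4.
Step 9. [r5c6∈{1}] r5c6's peers cover all but 1, so r5c6=1.
Step 10. [r3c6∈{6}] r3c6's peers cover all but 6 ⇒ r3c6=6.
Step 11. [r4c2∈{6}] r4c2 has the single candidate 6, so r4c2=6.
Step 12. [r2c3∈{1}] r2c3's peers cover all but 1 ⇒ r2c3=1.
Step 13. [r3c3∈{5}] r3c3 is down to just 5. So r3c3=5.
Step 14. [r2c1∈{2}] only 2 remains possible at r2c1, so r2c1=2.
Step 15. [r5c4∈{2}] only 2 remains possible at r5c4, so r5c4=2.

Answer: 6 3 4 1 2 5 / 2 5 1 6 3 4 / 4 2 5 3 1 6 / 1 6 3 5 4 2 / 3 4 6 2 5 1 / 5 1 2 4 6 3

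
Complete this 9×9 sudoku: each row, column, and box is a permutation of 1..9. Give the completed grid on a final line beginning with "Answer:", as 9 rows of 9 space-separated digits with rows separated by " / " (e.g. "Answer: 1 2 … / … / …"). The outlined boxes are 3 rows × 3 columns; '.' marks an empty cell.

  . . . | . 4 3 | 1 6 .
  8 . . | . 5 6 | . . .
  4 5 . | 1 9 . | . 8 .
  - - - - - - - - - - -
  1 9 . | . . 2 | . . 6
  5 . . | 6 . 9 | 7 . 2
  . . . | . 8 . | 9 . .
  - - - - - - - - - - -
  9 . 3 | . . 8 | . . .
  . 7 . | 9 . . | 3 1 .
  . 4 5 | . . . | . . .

Step 1. [r6c1∈{2,3,6,7}] col 1 places 3 nowhere but r6c1 ⇒ r6c1=3.
Step 2. [r1c2∈{2}] r1c2 has the single candidate 2, so r1c2=2.
Step 3. [r3c6∈{7}] r3c6 has the single candidate 7 ⇒ r3c6=7.
Step 4. [r1c9∈{5,7,9}] row 1 places 5 nowhere but r1c9 ⇒ r1c9=5.
Step 5. [r8c3∈{2,6,8}] across box 7, 8 lands solely at r8c3, so r8c3=8.
Step 6. [r8c9∈{4}] r8c9 is down to just 4, so r8c9=4.
Step 7. [r7c9∈{7}] r7c9 is down to just 7, so r7c9=7.
Step 8. [r6c6∈{1,4,5}] r6c6 is the only open cell in col 6 admitting 4 ⇒ r6c6=4.
Step 9. [r2c8∈{2,3,4,7,9}] col 8 places 7 nowhere but r2c8 ⇒ r2c8=7.
Step 10. [r6c8∈{5}] r6c8's peers cover all but 5. So r6c8=5.
Step 11. [r7c8∈{2}] only 2 remains possible at r7c8. So r7c8=2.
Step 12. [r6c4∈{7}] r6c4 is down to just 7. So r6c4=7.
Step 13. [r4c5∈{3}] nothing but 3 survives at r4c5, so r4c5=3.
Step 14. [r4c8∈{4}] r4c8 is down to just 4. So r4c8=4.
Step 15. [r2c9∈{3,9}] in box 3, 9 fits only at r2c9, so r2c9=9.
Step 16. [r9c5∈{1,2,6,7}] 7 has one home in row 9: r9c5, so r9c5=7.
Step 17. [r7c2∈{1,6}] box 7 places 1 nowhere but r7c2. So r7c2=1.
Step 18. [r8c5∈{2,6}] 2 has one home in col 5: r8c5. So r8c5=2.
Step 19. [r7c7∈{5,6}] across col 7, 5 lands solely at r7c7. So r7c7=5.
Step 20. [r9c7∈{6,8}] col 7 places 6 nowhere but r9c7 ⇒ r9c7=6.
Step 21. [r1c1∈{7}] nothing but 7 survives at r1c1 ⇒ r1c1=7.
Step 22. [r2c4∈{2}] r2c4's peers cover all but 2 ⇒ r2c4=2.
Step 23. [r6c2∈{6}] r6c2 is down to just 6. So r6c2=6.
Step 24. [r8c1∈{6}] only 6 remains possible at r8c1, so r8c1=6.
Step 25. [r8c6∈{5}] r8c6 has the single candidate 5, so r8c6=5.
Step 26. [r2c7∈{4}] r2c7 has the single candidate 4, so r2c7=4.
Step 27. [r4c7∈{8}] only 8 remains possible at r4c7. So r4c7=8.
Step 28. [r1c3∈{9}] nothing but 9 survives at r1c3, so r1c3=9.
Step 29. [r9c4∈{3}] r9c4's peers cover all but 3. So r9c4=3.
Step 30. [r5c8∈{3}] r5c8's peers cover all but 3 ⇒ r5c8=3.
Step 31. [r4c3∈{7}] r4c3's peers cover all but 7, so r4c3=7.
Step 32. [r9c8∈{9}] r9c8 has the single candidate 9. So r9c8=9.
Step 33. [r5c5∈{1}] only 1 remains possible at r5c5, so r5c5=1.
Step 34. [r9c9∈{8}] r9c9's peers cover all but 8 ⇒ r9c9=8.
Step 35. [r2c2∈{3}] nothing but 3 survives at r2c2, so r2c2=3.
Step 36. [r5c3∈{4}] r5c3 is down to just 4. So r5c3=4.
Step 37. [r4c4∈{5}] r4c4's peers cover all but 5, so r4c4=5.
Step 38. [r6c9∈{1}] r6c9's peers cover all but 1 ⇒ r6c9=1.
Step 39. [r5c2∈{8}] only 8 remains possible at r5c2 ⇒ r5c2=8.
Step 40. [r9c1∈{2}] r9c1 has the single candidate 2 ⇒ r9c1=2.
Step 41. [r7c5∈{6}] nothing but 6 survives at r7c5, so r7c5=6.
Step 42. [r2c3∈{1}] only 1 remains possible at r2c3, so r2c3=1.
Step 43. [r1c4∈{8}] r1c4 has the single candidate 8 ⇒ r1c4=8.
Step 44. [r3c7∈{2}] r3c7's peers cover all but 2. So r3c7=2.
Step 45. [r3c9∈{3}] r3c9 has the single candidate 3, so r3c9=3.
Step 46. [r7c4∈{4}] only 4 remains possible at r7c4, so r7c4=4.
Step 47. [r3c3∈{6}] nothing but 6 survives at r3c3 ⇒ r3c3=6.
Step 48. [r6c3∈{2}] r6c3 is down to just 2, so r6c3=2.
Step 49. [r9c6∈{1}] r9c6 has the single candidate 1. So r9c6=1.

Answer: 7 2 9 8 4 3 1 6 5 / 8 3 1 2 5 6 4 7 9 / 4 5 6 1 9 7 2 8 3 / 1 9 7 5 3 2 8 4 6 / 5 8 4 6 1 9 7 3 2 / 3 6 2 7 8 4 9 5 1 / 9 1 3 4 6 8 5 2 7 / 6 7 8 9 2 5 3 1 4 / 2 4 5 3 7 1 6 9 8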